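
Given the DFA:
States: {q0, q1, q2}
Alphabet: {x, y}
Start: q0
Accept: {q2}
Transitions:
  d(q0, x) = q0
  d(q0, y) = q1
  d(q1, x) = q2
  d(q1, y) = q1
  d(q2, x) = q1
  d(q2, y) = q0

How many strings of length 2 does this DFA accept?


Enumerating all length-2 strings:
  "xx" -> q0 [reject]
  "xy" -> q1 [reject]
  "yx" -> q2 [accept]
  "yy" -> q1 [reject]

1 out of 4


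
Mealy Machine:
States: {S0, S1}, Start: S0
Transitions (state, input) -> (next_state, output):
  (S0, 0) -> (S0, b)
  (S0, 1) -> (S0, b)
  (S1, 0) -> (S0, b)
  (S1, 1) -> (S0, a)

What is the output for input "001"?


Step-by-step:
  (S0, 0) -> (S0, b)
  (S0, 0) -> (S0, b)
  (S0, 1) -> (S0, b)

"bbb"


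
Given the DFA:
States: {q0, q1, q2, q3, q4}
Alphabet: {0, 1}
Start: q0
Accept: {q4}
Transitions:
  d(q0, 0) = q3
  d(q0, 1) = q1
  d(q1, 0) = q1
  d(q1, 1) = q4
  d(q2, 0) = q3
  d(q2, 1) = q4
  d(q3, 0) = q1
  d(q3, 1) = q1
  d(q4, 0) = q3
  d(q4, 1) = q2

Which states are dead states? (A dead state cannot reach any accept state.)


Forward reachability from each state:
  q0 -> reaches accept state q4 (live)
  q1 -> reaches accept state q4 (live)
  q2 -> reaches accept state q4 (live)
  q3 -> reaches accept state q4 (live)
  q4 -> reaches accept state q4 (live)

None (all states can reach an accept state)


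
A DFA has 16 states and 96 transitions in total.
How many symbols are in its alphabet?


Each state has exactly one transition per symbol.
|alphabet| = transitions / states = 96 / 16 = 6

6


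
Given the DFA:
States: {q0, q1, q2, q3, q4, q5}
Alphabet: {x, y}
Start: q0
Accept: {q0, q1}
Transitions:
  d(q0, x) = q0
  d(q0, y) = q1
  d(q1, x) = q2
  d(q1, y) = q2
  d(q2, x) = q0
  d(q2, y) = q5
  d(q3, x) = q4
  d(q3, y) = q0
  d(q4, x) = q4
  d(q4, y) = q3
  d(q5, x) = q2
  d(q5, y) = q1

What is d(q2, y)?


Looking up transition d(q2, y)

q5


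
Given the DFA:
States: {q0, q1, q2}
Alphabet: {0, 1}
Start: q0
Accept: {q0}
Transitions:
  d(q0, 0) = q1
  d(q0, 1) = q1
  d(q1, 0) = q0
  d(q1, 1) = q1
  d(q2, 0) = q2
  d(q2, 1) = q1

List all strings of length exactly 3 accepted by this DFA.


All strings of length 3: 8 total
Accepted: 2

"010", "110"


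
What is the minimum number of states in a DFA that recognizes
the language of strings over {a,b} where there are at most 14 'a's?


States: count = 0, 1, ..., 14 (all accepting; 15 states), plus a dead state for count > 14.
Total: 15 + 1 = 16.

16


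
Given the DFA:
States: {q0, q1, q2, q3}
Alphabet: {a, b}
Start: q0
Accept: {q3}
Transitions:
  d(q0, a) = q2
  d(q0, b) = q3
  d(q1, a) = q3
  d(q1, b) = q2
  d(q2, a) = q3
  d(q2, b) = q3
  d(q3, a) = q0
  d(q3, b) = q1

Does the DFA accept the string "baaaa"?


Trace: q0 -> q3 -> q0 -> q2 -> q3 -> q0
Final state: q0
Accept states: {q3}

No, rejected (final state q0 is not an accept state)


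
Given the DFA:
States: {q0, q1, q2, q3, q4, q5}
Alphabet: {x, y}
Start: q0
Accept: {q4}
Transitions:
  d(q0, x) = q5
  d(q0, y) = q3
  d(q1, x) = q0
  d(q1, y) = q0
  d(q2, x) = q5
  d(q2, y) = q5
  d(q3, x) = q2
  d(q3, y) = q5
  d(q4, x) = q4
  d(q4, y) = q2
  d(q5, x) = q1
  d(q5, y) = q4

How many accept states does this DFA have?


Accept states listed: {q4}
Counting: q4(1)

1


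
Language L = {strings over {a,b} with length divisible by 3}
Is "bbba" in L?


length = 4; 4 mod 3 = 1

No, "bbba" is not in L


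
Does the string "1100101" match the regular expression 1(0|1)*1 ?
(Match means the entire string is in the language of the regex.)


|string| = 7; first = '1'; last = '1'

Yes, "1100101" matches 1(0|1)*1


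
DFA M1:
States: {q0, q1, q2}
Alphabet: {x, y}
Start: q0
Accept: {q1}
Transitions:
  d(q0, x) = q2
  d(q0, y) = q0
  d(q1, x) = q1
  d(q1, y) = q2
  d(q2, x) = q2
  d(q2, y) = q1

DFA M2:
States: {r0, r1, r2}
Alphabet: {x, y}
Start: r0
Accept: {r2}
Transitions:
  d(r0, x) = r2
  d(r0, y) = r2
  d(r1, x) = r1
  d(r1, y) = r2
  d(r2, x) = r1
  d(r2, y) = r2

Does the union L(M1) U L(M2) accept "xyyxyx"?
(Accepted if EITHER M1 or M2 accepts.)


M1: final=q1 accepted=True
M2: final=r1 accepted=False

Yes, union accepts


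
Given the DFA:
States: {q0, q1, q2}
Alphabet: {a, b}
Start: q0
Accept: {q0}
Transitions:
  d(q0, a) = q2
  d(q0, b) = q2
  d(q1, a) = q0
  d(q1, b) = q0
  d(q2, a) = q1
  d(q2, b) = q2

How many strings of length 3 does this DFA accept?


Enumerating all length-3 strings:
  "aaa" -> q0 [accept]
  "aab" -> q0 [accept]
  "aba" -> q1 [reject]
  "abb" -> q2 [reject]
  "baa" -> q0 [accept]
  "bab" -> q0 [accept]
  "bba" -> q1 [reject]
  "bbb" -> q2 [reject]

4 out of 8


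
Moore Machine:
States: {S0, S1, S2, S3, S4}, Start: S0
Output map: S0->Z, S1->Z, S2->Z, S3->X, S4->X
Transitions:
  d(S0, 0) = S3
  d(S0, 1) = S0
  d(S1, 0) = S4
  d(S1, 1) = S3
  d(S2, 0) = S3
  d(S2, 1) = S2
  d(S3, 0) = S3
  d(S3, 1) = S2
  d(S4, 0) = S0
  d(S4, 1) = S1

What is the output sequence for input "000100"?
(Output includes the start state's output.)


Start: S0 (output Z)
  --0--> S3 (output X)
  --0--> S3 (output X)
  --0--> S3 (output X)
  --1--> S2 (output Z)
  --0--> S3 (output X)
  --0--> S3 (output X)

"ZXXXZXX"


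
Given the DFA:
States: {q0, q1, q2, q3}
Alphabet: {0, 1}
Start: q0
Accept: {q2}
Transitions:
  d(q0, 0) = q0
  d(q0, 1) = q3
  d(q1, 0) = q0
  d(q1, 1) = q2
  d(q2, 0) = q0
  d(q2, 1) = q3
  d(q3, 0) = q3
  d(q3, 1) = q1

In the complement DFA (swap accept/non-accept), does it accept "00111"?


Trace: q0 -> q0 -> q0 -> q3 -> q1 -> q2
Final: q2
Original accept: {q2}
Complement: q2 is in original accept

No, complement rejects (original accepts)


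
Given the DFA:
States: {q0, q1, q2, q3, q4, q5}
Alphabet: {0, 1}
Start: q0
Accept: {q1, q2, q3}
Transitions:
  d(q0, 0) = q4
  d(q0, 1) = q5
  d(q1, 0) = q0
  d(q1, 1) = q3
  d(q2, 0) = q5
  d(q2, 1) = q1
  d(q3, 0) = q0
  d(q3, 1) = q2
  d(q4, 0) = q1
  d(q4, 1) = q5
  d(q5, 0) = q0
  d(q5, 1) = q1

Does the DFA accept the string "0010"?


Trace: q0 -> q4 -> q1 -> q3 -> q0
Final state: q0
Accept states: {q1, q2, q3}

No, rejected (final state q0 is not an accept state)


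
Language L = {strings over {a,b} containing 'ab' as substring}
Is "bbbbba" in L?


'ab' does not occur

No, "bbbbba" is not in L


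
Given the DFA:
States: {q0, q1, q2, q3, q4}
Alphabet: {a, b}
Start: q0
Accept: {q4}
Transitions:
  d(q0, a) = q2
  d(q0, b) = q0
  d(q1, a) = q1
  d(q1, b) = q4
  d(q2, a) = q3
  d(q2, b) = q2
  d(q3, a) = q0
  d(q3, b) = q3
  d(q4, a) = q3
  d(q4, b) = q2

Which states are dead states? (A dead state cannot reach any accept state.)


Forward reachability from each state:
  q0 -> reaches {q0, q2, q3}, no accept state (dead)
  q1 -> reaches accept state q4 (live)
  q2 -> reaches {q0, q2, q3}, no accept state (dead)
  q3 -> reaches {q0, q2, q3}, no accept state (dead)
  q4 -> reaches accept state q4 (live)

{q0, q2, q3}


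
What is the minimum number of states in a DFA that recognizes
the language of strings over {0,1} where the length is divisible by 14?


States track (length) mod 14.
Need 14 states: one per remainder 0..13; accept = remainder 0.

14


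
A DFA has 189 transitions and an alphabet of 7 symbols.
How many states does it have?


Each state has exactly one transition per symbol.
states = transitions / |alphabet| = 189 / 7 = 27

27


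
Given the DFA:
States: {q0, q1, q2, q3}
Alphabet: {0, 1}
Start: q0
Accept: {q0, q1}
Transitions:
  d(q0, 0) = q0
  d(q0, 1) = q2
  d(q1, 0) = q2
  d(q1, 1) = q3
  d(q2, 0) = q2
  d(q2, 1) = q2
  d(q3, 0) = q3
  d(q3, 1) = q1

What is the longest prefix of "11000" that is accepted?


Run the DFA, marking each prefix where the state is accepting:
  "" -> q0 [accept]
  "1" -> q2 [reject]
  "11" -> q2 [reject]
  "110" -> q2 [reject]
  "1100" -> q2 [reject]
  "11000" -> q2 [reject]

""


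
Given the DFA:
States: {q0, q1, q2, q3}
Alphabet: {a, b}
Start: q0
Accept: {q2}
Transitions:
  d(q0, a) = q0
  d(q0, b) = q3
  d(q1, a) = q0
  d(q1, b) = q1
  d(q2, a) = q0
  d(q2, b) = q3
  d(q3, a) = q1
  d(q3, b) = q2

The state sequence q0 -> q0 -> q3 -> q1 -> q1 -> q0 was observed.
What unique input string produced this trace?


Trace back each transition to find the symbol:
  q0 --[a]--> q0
  q0 --[b]--> q3
  q3 --[a]--> q1
  q1 --[b]--> q1
  q1 --[a]--> q0

"ababa"


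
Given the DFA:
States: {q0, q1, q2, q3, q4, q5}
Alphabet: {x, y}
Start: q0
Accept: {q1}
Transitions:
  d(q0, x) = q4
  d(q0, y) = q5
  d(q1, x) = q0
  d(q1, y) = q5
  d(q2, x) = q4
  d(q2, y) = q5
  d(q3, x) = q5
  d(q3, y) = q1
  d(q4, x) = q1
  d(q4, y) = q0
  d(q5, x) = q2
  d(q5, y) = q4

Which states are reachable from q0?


BFS from q0:
  layer 0: {q0}
  layer 1: {q4, q5}
  layer 2: {q1, q2}

{q0, q1, q2, q4, q5}


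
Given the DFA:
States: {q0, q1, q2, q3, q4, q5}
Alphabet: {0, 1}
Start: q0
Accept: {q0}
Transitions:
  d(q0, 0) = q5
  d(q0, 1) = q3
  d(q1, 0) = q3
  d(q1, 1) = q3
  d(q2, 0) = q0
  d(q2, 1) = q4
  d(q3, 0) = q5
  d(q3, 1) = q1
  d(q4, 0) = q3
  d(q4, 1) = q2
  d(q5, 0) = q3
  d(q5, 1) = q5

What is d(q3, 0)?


Looking up transition d(q3, 0)

q5


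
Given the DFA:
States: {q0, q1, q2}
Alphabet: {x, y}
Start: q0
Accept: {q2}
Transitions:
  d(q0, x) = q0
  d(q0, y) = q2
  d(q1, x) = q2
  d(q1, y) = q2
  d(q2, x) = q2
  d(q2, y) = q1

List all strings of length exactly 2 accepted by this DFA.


All strings of length 2: 4 total
Accepted: 2

"xy", "yx"


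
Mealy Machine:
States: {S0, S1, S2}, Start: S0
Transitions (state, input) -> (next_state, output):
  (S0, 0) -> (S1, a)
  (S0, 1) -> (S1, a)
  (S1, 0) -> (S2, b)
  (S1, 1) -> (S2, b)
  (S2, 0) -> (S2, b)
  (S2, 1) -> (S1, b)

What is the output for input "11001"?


Step-by-step:
  (S0, 1) -> (S1, a)
  (S1, 1) -> (S2, b)
  (S2, 0) -> (S2, b)
  (S2, 0) -> (S2, b)
  (S2, 1) -> (S1, b)

"abbbb"


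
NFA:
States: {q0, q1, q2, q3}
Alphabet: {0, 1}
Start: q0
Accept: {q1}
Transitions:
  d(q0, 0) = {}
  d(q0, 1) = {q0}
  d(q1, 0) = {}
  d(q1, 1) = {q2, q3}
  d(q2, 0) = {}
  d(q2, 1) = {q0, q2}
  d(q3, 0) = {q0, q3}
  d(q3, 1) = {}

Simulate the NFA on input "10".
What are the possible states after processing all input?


Start: {q0}
  --1--> {q0}
  --0--> {}

{} (empty set, no valid transitions)


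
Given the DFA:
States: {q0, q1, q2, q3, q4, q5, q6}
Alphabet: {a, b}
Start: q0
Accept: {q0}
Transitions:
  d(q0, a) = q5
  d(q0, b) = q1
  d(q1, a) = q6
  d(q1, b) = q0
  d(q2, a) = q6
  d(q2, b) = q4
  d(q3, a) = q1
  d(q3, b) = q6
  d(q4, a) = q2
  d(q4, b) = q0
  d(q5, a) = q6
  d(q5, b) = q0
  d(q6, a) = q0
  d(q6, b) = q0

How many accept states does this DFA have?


Accept states listed: {q0}
Counting: q0(1)

1


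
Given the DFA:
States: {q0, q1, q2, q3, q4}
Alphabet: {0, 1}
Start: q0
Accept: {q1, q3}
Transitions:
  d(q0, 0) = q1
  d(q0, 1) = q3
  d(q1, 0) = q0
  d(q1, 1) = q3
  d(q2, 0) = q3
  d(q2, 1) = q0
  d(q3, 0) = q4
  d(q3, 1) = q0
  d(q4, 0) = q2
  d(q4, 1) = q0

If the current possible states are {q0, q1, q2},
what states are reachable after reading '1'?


Apply transition on '1' from each current state:
  d(q0, 1) = q3
  d(q1, 1) = q3
  d(q2, 1) = q0

{q0, q3}


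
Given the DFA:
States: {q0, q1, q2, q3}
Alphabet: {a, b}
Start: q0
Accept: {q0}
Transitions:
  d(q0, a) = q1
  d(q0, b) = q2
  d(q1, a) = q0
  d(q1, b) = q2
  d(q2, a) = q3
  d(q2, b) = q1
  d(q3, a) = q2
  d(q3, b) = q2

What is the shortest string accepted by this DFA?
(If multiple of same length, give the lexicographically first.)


BFS by string length (lex-first path to each state shown):
  len 0: q0<-""
Found accept state at length 0.

"" (empty string)


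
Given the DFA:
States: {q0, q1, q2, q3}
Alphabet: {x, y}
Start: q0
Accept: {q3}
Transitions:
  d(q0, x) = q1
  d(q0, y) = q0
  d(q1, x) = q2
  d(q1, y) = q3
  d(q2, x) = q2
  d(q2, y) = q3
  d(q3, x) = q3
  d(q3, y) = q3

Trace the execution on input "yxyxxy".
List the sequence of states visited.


Input: yxyxxy
d(q0, y) = q0
d(q0, x) = q1
d(q1, y) = q3
d(q3, x) = q3
d(q3, x) = q3
d(q3, y) = q3


q0 -> q0 -> q1 -> q3 -> q3 -> q3 -> q3


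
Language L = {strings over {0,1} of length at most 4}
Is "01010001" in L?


length = 8

No, "01010001" is not in L


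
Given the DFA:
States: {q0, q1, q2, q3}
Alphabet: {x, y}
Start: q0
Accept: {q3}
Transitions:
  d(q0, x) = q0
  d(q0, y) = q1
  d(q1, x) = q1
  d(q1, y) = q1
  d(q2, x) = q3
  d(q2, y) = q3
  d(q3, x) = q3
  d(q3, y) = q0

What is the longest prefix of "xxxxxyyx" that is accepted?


Run the DFA, marking each prefix where the state is accepting:
  "" -> q0 [reject]
  "x" -> q0 [reject]
  "xx" -> q0 [reject]
  "xxx" -> q0 [reject]
  "xxxx" -> q0 [reject]
  "xxxxx" -> q0 [reject]
  "xxxxxy" -> q1 [reject]
  "xxxxxyy" -> q1 [reject]
  "xxxxxyyx" -> q1 [reject]

No prefix is accepted


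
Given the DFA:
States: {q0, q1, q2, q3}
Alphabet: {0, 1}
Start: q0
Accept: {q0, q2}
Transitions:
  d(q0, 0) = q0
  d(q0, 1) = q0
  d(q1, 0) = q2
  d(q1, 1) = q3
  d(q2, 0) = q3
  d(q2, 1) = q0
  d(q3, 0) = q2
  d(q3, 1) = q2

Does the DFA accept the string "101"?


Trace: q0 -> q0 -> q0 -> q0
Final state: q0
Accept states: {q0, q2}

Yes, accepted (final state q0 is an accept state)


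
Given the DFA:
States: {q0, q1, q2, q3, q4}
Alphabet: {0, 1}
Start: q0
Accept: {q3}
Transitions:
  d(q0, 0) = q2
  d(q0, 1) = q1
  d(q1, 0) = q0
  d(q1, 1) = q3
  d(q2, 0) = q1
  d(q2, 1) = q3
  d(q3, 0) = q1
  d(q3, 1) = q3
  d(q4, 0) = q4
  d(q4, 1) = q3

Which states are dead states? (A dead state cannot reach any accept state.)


Forward reachability from each state:
  q0 -> reaches accept state q3 (live)
  q1 -> reaches accept state q3 (live)
  q2 -> reaches accept state q3 (live)
  q3 -> reaches accept state q3 (live)
  q4 -> reaches accept state q3 (live)

None (all states can reach an accept state)


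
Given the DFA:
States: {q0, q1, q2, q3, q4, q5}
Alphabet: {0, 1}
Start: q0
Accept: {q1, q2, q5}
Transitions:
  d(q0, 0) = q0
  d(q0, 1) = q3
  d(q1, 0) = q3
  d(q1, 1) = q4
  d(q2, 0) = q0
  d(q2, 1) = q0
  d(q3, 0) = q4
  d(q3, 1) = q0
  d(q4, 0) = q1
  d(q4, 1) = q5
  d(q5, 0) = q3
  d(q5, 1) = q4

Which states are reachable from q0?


BFS from q0:
  layer 0: {q0}
  layer 1: {q3}
  layer 2: {q4}
  layer 3: {q1, q5}

{q0, q1, q3, q4, q5}


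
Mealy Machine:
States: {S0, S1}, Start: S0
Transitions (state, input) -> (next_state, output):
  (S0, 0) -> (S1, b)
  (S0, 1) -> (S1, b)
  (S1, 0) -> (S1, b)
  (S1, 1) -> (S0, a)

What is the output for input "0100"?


Step-by-step:
  (S0, 0) -> (S1, b)
  (S1, 1) -> (S0, a)
  (S0, 0) -> (S1, b)
  (S1, 0) -> (S1, b)

"babb"


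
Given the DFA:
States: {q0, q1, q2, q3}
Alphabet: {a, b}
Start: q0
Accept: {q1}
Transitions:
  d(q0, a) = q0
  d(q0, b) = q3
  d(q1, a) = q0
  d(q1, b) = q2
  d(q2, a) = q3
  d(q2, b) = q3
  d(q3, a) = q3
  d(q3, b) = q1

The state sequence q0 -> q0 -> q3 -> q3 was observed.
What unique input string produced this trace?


Trace back each transition to find the symbol:
  q0 --[a]--> q0
  q0 --[b]--> q3
  q3 --[a]--> q3

"aba"


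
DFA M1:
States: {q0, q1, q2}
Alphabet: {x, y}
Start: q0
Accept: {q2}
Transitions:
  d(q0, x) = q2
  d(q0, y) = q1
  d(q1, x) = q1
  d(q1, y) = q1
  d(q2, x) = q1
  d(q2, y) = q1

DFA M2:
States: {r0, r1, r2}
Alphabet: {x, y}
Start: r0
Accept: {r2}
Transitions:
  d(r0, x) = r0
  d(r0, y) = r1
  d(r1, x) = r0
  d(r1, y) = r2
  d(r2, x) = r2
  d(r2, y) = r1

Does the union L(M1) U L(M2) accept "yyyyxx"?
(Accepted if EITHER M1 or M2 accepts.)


M1: final=q1 accepted=False
M2: final=r2 accepted=True

Yes, union accepts


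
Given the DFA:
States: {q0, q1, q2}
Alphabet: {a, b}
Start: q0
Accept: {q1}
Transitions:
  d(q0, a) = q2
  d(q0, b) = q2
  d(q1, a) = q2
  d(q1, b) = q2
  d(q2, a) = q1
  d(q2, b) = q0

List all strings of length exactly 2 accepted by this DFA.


All strings of length 2: 4 total
Accepted: 2

"aa", "ba"


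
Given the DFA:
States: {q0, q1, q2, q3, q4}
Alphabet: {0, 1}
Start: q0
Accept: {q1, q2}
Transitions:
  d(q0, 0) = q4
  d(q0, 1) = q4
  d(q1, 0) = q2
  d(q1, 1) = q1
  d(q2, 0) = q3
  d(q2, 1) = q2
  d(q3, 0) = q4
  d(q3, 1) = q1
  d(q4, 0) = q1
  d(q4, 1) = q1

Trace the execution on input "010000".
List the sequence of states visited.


Input: 010000
d(q0, 0) = q4
d(q4, 1) = q1
d(q1, 0) = q2
d(q2, 0) = q3
d(q3, 0) = q4
d(q4, 0) = q1


q0 -> q4 -> q1 -> q2 -> q3 -> q4 -> q1


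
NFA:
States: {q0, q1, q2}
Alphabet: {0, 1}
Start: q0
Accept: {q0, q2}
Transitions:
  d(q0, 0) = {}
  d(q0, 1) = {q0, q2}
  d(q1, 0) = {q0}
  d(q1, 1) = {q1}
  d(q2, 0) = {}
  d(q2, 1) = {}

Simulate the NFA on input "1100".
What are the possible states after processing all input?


Start: {q0}
  --1--> {q0, q2}
  --1--> {q0, q2}
  --0--> {}
  --0--> {}

{} (empty set, no valid transitions)


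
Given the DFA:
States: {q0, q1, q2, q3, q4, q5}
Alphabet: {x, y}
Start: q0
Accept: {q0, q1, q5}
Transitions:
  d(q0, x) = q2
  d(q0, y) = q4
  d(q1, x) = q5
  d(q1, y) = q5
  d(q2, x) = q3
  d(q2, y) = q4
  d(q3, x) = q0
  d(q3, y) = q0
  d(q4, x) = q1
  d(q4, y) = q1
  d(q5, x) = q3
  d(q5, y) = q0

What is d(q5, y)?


Looking up transition d(q5, y)

q0


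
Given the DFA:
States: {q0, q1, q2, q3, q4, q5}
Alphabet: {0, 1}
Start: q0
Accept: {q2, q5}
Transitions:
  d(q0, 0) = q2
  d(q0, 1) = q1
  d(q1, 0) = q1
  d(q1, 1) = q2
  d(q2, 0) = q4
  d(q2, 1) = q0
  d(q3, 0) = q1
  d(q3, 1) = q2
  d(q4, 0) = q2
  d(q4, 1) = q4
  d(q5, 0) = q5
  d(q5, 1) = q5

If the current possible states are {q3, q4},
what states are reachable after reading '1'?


Apply transition on '1' from each current state:
  d(q3, 1) = q2
  d(q4, 1) = q4

{q2, q4}


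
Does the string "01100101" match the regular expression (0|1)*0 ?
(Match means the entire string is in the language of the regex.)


|string| = 8; first = '0'; last = '1'

No, "01100101" does not match (0|1)*0


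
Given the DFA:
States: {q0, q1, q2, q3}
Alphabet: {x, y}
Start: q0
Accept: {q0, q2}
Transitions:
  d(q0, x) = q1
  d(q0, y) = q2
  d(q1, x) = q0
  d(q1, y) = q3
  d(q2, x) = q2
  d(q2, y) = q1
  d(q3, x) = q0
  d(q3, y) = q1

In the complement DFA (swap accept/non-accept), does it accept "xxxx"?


Trace: q0 -> q1 -> q0 -> q1 -> q0
Final: q0
Original accept: {q0, q2}
Complement: q0 is in original accept

No, complement rejects (original accepts)


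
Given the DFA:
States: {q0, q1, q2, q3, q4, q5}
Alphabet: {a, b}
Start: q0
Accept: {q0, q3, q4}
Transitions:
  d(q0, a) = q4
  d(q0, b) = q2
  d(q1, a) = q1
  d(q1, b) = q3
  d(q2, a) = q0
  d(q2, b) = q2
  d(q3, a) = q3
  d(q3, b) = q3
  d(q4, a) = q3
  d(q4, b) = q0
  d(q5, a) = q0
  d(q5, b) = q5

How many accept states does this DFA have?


Accept states listed: {q0, q3, q4}
Counting: q0(1) q3(2) q4(3)

3


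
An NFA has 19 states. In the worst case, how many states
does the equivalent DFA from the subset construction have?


Subset construction: one DFA state per subset of NFA states.
2^19 = 524288

524288


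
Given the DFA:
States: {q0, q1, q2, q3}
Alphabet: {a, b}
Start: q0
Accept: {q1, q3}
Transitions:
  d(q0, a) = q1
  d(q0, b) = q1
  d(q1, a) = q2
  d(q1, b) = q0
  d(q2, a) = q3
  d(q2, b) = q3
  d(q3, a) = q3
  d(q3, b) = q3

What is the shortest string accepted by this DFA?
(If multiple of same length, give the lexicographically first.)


BFS by string length (lex-first path to each state shown):
  len 0: q0<-""
  len 1: q1<-"a"
Found accept state at length 1.

"a"


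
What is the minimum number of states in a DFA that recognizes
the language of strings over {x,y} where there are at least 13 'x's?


States: count = 0, 1, ..., 12, and a final '>= 13' state.
Total: 13 + 1 = 14. Accept = '>= 13' state.

14


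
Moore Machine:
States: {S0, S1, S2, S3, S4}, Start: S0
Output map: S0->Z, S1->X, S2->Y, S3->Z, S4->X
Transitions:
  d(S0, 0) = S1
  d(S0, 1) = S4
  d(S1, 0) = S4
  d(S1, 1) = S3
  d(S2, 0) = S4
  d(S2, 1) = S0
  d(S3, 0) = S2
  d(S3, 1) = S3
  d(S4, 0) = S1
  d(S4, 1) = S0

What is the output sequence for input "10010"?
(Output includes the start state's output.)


Start: S0 (output Z)
  --1--> S4 (output X)
  --0--> S1 (output X)
  --0--> S4 (output X)
  --1--> S0 (output Z)
  --0--> S1 (output X)

"ZXXXZX"


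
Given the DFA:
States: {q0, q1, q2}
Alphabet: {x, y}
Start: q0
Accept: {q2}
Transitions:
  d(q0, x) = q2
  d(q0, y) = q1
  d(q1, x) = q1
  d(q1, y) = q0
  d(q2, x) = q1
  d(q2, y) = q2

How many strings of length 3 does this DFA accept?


Enumerating all length-3 strings:
  "xxx" -> q1 [reject]
  "xxy" -> q0 [reject]
  "xyx" -> q1 [reject]
  "xyy" -> q2 [accept]
  "yxx" -> q1 [reject]
  "yxy" -> q0 [reject]
  "yyx" -> q2 [accept]
  "yyy" -> q1 [reject]

2 out of 8


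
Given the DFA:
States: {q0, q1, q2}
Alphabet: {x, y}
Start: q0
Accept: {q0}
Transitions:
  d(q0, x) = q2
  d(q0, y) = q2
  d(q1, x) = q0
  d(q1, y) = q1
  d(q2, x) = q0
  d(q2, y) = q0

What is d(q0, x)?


Looking up transition d(q0, x)

q2


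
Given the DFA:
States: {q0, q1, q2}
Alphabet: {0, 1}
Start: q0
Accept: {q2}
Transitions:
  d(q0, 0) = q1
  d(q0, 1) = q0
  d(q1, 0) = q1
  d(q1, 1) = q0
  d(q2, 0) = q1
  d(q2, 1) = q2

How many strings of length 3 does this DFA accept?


Enumerating all length-3 strings:
  "000" -> q1 [reject]
  "001" -> q0 [reject]
  "010" -> q1 [reject]
  "011" -> q0 [reject]
  "100" -> q1 [reject]
  "101" -> q0 [reject]
  "110" -> q1 [reject]
  "111" -> q0 [reject]

0 out of 8


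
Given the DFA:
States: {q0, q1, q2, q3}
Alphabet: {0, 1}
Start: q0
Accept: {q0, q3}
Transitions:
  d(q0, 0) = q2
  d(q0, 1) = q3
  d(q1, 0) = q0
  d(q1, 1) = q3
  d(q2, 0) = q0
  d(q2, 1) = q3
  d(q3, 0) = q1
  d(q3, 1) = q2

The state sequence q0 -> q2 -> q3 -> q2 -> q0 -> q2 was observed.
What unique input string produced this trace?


Trace back each transition to find the symbol:
  q0 --[0]--> q2
  q2 --[1]--> q3
  q3 --[1]--> q2
  q2 --[0]--> q0
  q0 --[0]--> q2

"01100"


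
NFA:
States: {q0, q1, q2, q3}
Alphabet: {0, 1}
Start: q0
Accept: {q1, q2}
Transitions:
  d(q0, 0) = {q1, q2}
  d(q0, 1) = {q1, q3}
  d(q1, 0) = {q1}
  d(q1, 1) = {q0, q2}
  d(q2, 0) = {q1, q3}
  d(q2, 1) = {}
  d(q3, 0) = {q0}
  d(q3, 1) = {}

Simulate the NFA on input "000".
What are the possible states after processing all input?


Start: {q0}
  --0--> {q1, q2}
  --0--> {q1, q3}
  --0--> {q0, q1}

{q0, q1}


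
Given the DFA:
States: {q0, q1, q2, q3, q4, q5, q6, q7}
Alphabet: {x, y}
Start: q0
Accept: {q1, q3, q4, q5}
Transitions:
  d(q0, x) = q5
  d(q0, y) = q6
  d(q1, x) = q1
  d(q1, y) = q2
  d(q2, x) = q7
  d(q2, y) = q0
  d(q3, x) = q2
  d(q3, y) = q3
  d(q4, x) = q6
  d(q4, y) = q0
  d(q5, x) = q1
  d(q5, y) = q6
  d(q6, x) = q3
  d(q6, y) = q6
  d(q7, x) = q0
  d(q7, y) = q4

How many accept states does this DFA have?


Accept states listed: {q1, q3, q4, q5}
Counting: q1(1) q3(2) q4(3) q5(4)

4


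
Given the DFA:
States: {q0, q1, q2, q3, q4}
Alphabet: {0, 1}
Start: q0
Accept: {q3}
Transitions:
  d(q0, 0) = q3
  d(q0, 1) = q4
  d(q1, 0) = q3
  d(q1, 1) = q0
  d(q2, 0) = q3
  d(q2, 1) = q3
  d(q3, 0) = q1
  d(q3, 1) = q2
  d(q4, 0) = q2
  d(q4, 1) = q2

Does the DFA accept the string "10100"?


Trace: q0 -> q4 -> q2 -> q3 -> q1 -> q3
Final state: q3
Accept states: {q3}

Yes, accepted (final state q3 is an accept state)


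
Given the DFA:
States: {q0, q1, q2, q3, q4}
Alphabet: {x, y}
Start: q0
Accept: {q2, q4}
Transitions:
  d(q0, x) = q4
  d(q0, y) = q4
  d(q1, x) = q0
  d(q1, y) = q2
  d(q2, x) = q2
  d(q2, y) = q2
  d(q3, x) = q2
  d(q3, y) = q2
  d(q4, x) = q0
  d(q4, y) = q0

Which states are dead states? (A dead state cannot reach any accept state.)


Forward reachability from each state:
  q0 -> reaches accept state q4 (live)
  q1 -> reaches accept state q2 (live)
  q2 -> reaches accept state q2 (live)
  q3 -> reaches accept state q2 (live)
  q4 -> reaches accept state q4 (live)

None (all states can reach an accept state)


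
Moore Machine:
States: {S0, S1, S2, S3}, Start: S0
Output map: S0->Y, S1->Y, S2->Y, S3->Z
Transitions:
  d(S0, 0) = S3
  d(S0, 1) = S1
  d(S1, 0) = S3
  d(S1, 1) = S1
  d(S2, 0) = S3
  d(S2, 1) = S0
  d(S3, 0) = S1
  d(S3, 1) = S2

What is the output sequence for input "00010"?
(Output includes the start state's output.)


Start: S0 (output Y)
  --0--> S3 (output Z)
  --0--> S1 (output Y)
  --0--> S3 (output Z)
  --1--> S2 (output Y)
  --0--> S3 (output Z)

"YZYZYZ"


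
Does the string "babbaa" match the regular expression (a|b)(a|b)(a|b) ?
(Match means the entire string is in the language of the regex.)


|string| = 6; first = 'b'; last = 'a'

No, "babbaa" does not match (a|b)(a|b)(a|b)


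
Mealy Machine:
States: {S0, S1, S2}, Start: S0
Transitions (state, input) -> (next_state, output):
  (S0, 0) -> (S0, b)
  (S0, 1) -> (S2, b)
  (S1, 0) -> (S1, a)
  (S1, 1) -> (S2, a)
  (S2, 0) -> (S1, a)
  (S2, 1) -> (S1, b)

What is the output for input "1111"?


Step-by-step:
  (S0, 1) -> (S2, b)
  (S2, 1) -> (S1, b)
  (S1, 1) -> (S2, a)
  (S2, 1) -> (S1, b)

"bbab"


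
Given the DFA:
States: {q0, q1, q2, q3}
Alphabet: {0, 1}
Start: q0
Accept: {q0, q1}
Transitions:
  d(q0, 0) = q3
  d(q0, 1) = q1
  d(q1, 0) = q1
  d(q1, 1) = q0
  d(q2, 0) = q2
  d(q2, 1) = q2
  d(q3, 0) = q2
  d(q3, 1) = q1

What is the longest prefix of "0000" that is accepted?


Run the DFA, marking each prefix where the state is accepting:
  "" -> q0 [accept]
  "0" -> q3 [reject]
  "00" -> q2 [reject]
  "000" -> q2 [reject]
  "0000" -> q2 [reject]

""


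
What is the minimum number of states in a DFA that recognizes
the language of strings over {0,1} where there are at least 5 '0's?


States: count = 0, 1, ..., 4, and a final '>= 5' state.
Total: 5 + 1 = 6. Accept = '>= 5' state.

6


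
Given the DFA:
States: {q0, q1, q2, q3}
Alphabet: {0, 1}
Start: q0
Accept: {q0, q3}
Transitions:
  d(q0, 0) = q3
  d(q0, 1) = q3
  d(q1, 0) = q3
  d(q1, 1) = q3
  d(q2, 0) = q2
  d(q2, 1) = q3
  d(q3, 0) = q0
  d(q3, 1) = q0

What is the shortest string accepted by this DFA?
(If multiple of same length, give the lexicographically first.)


BFS by string length (lex-first path to each state shown):
  len 0: q0<-""
Found accept state at length 0.

"" (empty string)


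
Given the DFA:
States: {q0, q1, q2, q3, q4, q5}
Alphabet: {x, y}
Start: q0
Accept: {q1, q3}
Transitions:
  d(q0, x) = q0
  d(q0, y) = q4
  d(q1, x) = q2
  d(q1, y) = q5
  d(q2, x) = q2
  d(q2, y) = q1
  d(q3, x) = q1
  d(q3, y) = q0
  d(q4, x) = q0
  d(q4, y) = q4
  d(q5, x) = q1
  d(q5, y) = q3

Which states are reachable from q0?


BFS from q0:
  layer 0: {q0}
  layer 1: {q4}

{q0, q4}


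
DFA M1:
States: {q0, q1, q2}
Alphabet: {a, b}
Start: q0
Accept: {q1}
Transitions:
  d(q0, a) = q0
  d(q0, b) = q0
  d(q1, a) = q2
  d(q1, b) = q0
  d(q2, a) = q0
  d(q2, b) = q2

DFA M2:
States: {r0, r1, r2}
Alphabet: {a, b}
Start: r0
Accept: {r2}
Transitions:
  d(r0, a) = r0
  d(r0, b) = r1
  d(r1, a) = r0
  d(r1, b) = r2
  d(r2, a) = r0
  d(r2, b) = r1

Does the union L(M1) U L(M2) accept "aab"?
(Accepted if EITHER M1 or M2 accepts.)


M1: final=q0 accepted=False
M2: final=r1 accepted=False

No, union rejects (neither accepts)


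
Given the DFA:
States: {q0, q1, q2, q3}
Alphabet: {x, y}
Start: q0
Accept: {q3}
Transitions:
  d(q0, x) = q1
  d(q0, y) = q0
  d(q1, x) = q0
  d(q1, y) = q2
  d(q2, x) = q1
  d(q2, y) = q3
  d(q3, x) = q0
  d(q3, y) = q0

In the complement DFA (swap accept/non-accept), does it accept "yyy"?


Trace: q0 -> q0 -> q0 -> q0
Final: q0
Original accept: {q3}
Complement: q0 is not in original accept

Yes, complement accepts (original rejects)


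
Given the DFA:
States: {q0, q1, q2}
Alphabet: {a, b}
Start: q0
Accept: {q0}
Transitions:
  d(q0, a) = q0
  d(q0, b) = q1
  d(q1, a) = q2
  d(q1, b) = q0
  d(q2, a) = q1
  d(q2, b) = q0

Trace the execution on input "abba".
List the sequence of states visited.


Input: abba
d(q0, a) = q0
d(q0, b) = q1
d(q1, b) = q0
d(q0, a) = q0


q0 -> q0 -> q1 -> q0 -> q0


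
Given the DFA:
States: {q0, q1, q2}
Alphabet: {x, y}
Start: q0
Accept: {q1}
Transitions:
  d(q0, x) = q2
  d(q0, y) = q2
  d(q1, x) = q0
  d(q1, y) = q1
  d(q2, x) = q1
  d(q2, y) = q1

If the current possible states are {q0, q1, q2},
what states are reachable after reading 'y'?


Apply transition on 'y' from each current state:
  d(q0, y) = q2
  d(q1, y) = q1
  d(q2, y) = q1

{q1, q2}


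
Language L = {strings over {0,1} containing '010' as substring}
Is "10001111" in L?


'010' does not occur

No, "10001111" is not in L


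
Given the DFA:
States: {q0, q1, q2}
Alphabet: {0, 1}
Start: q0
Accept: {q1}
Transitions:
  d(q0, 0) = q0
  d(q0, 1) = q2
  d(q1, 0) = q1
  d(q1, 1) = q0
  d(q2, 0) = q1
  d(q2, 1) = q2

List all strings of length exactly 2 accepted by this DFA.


All strings of length 2: 4 total
Accepted: 1

"10"


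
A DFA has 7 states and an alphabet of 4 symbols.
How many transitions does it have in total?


Each state has exactly one transition per symbol.
7 * 4 = 28

28


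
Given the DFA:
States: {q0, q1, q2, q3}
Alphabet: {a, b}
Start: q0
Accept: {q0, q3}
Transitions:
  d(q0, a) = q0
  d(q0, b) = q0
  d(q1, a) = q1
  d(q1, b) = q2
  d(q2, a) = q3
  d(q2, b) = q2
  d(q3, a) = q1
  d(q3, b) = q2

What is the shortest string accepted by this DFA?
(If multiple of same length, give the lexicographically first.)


BFS by string length (lex-first path to each state shown):
  len 0: q0<-""
Found accept state at length 0.

"" (empty string)


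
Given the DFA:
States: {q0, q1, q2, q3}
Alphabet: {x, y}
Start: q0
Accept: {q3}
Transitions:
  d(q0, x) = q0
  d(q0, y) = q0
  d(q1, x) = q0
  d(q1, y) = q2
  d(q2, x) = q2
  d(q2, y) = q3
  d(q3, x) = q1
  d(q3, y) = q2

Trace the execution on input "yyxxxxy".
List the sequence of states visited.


Input: yyxxxxy
d(q0, y) = q0
d(q0, y) = q0
d(q0, x) = q0
d(q0, x) = q0
d(q0, x) = q0
d(q0, x) = q0
d(q0, y) = q0


q0 -> q0 -> q0 -> q0 -> q0 -> q0 -> q0 -> q0


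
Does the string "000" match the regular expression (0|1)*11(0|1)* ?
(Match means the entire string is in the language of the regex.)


|string| = 3; first = '0'; last = '0'

No, "000" does not match (0|1)*11(0|1)*


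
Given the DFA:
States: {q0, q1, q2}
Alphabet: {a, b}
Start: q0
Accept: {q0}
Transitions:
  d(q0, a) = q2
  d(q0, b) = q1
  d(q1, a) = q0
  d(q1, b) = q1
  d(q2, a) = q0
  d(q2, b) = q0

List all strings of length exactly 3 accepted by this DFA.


All strings of length 3: 8 total
Accepted: 1

"bba"


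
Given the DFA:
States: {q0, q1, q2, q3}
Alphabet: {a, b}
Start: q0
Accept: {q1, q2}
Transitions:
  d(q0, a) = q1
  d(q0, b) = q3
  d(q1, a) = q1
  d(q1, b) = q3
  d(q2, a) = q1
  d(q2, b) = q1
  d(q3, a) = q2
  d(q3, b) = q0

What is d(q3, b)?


Looking up transition d(q3, b)

q0


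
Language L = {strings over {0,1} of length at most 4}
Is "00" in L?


length = 2

Yes, "00" is in L


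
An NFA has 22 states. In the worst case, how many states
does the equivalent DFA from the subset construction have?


Subset construction: one DFA state per subset of NFA states.
2^22 = 4194304

4194304


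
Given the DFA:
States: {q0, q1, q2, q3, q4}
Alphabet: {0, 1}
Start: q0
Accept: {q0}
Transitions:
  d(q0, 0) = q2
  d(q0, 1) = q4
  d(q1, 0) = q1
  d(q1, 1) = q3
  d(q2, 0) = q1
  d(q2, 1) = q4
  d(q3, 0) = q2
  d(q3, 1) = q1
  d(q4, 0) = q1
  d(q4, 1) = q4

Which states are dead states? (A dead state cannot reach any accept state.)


Forward reachability from each state:
  q0 -> reaches accept state q0 (live)
  q1 -> reaches {q1, q2, q3, q4}, no accept state (dead)
  q2 -> reaches {q1, q2, q3, q4}, no accept state (dead)
  q3 -> reaches {q1, q2, q3, q4}, no accept state (dead)
  q4 -> reaches {q1, q2, q3, q4}, no accept state (dead)

{q1, q2, q3, q4}


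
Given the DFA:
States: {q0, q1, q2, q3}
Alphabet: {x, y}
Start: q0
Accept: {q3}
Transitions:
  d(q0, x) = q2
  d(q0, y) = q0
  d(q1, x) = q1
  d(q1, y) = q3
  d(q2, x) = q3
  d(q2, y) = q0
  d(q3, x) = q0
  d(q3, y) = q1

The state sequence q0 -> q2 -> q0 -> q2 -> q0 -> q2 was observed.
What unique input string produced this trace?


Trace back each transition to find the symbol:
  q0 --[x]--> q2
  q2 --[y]--> q0
  q0 --[x]--> q2
  q2 --[y]--> q0
  q0 --[x]--> q2

"xyxyx"


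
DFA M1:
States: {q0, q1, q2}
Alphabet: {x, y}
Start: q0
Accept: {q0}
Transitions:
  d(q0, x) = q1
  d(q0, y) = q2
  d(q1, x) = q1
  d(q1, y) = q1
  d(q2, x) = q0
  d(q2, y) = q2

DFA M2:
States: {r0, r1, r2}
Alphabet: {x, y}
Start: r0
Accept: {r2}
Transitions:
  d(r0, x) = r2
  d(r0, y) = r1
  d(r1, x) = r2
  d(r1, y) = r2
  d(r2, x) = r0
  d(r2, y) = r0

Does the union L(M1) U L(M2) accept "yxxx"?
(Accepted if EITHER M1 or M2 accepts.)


M1: final=q1 accepted=False
M2: final=r2 accepted=True

Yes, union accepts


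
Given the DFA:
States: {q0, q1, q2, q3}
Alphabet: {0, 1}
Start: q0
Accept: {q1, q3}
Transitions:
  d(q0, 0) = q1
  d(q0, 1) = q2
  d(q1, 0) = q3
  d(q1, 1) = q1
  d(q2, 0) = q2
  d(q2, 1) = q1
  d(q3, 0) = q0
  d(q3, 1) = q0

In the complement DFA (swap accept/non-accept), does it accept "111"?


Trace: q0 -> q2 -> q1 -> q1
Final: q1
Original accept: {q1, q3}
Complement: q1 is in original accept

No, complement rejects (original accepts)


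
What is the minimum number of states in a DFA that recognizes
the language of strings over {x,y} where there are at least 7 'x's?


States: count = 0, 1, ..., 6, and a final '>= 7' state.
Total: 7 + 1 = 8. Accept = '>= 7' state.

8


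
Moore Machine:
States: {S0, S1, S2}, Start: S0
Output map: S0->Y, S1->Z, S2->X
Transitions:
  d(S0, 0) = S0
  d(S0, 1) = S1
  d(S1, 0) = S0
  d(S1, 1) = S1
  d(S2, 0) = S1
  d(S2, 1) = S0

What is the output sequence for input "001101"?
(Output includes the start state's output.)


Start: S0 (output Y)
  --0--> S0 (output Y)
  --0--> S0 (output Y)
  --1--> S1 (output Z)
  --1--> S1 (output Z)
  --0--> S0 (output Y)
  --1--> S1 (output Z)

"YYYZZYZ"


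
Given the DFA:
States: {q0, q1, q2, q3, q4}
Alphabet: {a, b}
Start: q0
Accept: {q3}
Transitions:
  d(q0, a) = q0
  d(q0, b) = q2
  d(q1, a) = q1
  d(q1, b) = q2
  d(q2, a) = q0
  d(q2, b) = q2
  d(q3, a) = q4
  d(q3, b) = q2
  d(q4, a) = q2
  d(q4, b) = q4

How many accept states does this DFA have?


Accept states listed: {q3}
Counting: q3(1)

1


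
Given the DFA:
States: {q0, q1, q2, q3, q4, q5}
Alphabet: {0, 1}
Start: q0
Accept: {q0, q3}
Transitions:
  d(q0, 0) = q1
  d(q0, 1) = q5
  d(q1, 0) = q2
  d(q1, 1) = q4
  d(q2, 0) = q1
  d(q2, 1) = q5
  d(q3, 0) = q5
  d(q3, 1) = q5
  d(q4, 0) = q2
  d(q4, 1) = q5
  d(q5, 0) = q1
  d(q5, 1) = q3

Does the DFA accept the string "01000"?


Trace: q0 -> q1 -> q4 -> q2 -> q1 -> q2
Final state: q2
Accept states: {q0, q3}

No, rejected (final state q2 is not an accept state)


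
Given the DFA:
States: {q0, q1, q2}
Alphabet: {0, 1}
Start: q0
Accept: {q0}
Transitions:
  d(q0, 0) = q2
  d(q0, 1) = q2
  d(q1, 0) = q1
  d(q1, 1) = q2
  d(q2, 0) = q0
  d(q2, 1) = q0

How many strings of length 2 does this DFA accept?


Enumerating all length-2 strings:
  "00" -> q0 [accept]
  "01" -> q0 [accept]
  "10" -> q0 [accept]
  "11" -> q0 [accept]

4 out of 4


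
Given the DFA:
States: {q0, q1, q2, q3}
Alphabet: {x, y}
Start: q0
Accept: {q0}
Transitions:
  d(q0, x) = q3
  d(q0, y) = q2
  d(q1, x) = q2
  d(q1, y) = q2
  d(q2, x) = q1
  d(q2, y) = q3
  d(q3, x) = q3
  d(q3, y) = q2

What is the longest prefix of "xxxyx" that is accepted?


Run the DFA, marking each prefix where the state is accepting:
  "" -> q0 [accept]
  "x" -> q3 [reject]
  "xx" -> q3 [reject]
  "xxx" -> q3 [reject]
  "xxxy" -> q2 [reject]
  "xxxyx" -> q1 [reject]

""


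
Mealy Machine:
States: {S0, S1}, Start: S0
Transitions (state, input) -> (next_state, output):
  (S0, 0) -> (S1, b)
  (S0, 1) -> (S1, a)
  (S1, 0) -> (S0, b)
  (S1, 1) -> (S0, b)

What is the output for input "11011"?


Step-by-step:
  (S0, 1) -> (S1, a)
  (S1, 1) -> (S0, b)
  (S0, 0) -> (S1, b)
  (S1, 1) -> (S0, b)
  (S0, 1) -> (S1, a)

"abbba"


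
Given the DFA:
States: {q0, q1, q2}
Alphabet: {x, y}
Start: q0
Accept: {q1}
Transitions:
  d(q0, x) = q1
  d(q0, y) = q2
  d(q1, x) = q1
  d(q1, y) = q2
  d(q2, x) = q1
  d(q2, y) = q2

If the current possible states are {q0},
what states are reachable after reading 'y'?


Apply transition on 'y' from each current state:
  d(q0, y) = q2

{q2}


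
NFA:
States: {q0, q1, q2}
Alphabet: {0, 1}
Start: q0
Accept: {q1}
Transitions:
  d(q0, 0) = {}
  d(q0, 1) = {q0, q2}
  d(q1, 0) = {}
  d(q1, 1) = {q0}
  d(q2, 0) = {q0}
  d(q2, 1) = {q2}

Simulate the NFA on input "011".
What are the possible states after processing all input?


Start: {q0}
  --0--> {}
  --1--> {}
  --1--> {}

{} (empty set, no valid transitions)


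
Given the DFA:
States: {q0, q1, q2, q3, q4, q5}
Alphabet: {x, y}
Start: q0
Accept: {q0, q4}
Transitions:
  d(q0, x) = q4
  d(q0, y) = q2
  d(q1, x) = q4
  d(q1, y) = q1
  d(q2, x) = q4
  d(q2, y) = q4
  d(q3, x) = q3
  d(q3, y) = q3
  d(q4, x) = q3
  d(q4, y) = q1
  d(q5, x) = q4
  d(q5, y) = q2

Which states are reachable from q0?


BFS from q0:
  layer 0: {q0}
  layer 1: {q2, q4}
  layer 2: {q1, q3}

{q0, q1, q2, q3, q4}


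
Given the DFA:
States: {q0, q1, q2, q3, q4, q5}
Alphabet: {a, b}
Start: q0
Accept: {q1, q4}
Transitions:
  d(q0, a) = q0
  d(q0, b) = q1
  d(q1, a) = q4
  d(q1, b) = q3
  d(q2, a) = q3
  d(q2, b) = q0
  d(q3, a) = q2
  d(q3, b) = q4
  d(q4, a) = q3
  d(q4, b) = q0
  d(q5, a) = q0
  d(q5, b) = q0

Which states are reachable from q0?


BFS from q0:
  layer 0: {q0}
  layer 1: {q1}
  layer 2: {q3, q4}
  layer 3: {q2}

{q0, q1, q2, q3, q4}


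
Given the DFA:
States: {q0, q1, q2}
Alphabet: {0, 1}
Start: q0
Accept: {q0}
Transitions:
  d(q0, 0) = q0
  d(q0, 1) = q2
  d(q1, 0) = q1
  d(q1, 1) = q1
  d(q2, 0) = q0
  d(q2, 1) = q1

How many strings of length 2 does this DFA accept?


Enumerating all length-2 strings:
  "00" -> q0 [accept]
  "01" -> q2 [reject]
  "10" -> q0 [accept]
  "11" -> q1 [reject]

2 out of 4


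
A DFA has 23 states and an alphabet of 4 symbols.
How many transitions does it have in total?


Each state has exactly one transition per symbol.
23 * 4 = 92

92


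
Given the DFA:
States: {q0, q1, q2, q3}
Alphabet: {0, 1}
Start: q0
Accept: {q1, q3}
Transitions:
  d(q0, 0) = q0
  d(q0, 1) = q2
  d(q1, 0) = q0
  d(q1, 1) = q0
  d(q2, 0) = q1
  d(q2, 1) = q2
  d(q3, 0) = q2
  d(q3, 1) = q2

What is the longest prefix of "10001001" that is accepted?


Run the DFA, marking each prefix where the state is accepting:
  "" -> q0 [reject]
  "1" -> q2 [reject]
  "10" -> q1 [accept]
  "100" -> q0 [reject]
  "1000" -> q0 [reject]
  "10001" -> q2 [reject]
  "100010" -> q1 [accept]
  "1000100" -> q0 [reject]
  "10001001" -> q2 [reject]

"100010"


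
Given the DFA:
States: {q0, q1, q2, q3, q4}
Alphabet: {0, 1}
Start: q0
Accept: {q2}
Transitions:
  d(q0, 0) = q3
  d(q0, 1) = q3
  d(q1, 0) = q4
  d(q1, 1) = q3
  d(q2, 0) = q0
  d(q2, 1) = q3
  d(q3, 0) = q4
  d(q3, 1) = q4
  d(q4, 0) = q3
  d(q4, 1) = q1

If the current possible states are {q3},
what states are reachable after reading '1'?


Apply transition on '1' from each current state:
  d(q3, 1) = q4

{q4}


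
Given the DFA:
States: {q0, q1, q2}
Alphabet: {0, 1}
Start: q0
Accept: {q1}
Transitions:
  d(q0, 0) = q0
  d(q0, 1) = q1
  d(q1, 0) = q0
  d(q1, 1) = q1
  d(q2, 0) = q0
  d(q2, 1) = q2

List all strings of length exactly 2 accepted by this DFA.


All strings of length 2: 4 total
Accepted: 2

"01", "11"


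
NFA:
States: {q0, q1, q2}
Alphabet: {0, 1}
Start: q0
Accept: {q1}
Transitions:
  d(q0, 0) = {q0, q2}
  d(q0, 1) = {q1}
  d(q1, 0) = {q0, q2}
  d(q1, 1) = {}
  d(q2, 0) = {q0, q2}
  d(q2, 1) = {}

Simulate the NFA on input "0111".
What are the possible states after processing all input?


Start: {q0}
  --0--> {q0, q2}
  --1--> {q1}
  --1--> {}
  --1--> {}

{} (empty set, no valid transitions)


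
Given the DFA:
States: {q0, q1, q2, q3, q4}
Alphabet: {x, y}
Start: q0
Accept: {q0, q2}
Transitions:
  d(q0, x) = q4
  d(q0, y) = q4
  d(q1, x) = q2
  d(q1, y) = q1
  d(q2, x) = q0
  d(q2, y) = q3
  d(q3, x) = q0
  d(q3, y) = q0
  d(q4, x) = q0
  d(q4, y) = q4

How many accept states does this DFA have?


Accept states listed: {q0, q2}
Counting: q0(1) q2(2)

2
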